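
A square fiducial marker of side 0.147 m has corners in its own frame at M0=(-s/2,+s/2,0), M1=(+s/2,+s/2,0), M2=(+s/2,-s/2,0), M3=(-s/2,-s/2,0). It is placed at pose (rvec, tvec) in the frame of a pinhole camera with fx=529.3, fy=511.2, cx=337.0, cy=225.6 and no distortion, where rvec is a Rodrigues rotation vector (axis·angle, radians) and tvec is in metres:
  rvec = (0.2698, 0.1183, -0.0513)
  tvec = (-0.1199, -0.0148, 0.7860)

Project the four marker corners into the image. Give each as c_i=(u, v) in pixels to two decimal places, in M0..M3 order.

Intrinsics K: fx=529.3, fy=511.2, cx=337.0, cy=225.6
Marker side s = 0.147 m; corners in marker frame (Z=0):
  M0 = (-0.0735, +0.0735, 0)
  M1 = (+0.0735, +0.0735, 0)
  M2 = (+0.0735, -0.0735, 0)
  M3 = (-0.0735, -0.0735, 0)
rvec = (0.2698, 0.1183, -0.0513), |rvec| = θ = 0.29903 rad = 17.133°
Rodrigues: sinθ=0.29459, 1−cosθ=0.04438; R = I + sinθ·[k]× + (1−cosθ)·[k]×²:
    [+0.99175 +0.06638 +0.10968]
    [-0.03470 +0.96257 -0.26881]
    [-0.12341 +0.26279 +0.95693]
t = (-0.1199, -0.0148, 0.7860) m
M0: Pc = R·M0+t = (-0.18791, +0.05850, +0.81439); u = 529.3·(-0.18791)/0.81439 + 337.0 = 214.8672, v = 511.2·(+0.05850)/0.81439 + 225.6 = 262.3206
M1: Pc = R·M1+t = (-0.04213, +0.05340, +0.79624); u = 529.3·(-0.04213)/0.79624 + 337.0 = 308.9958, v = 511.2·(+0.05340)/0.79624 + 225.6 = 259.8825
M2: Pc = R·M2+t = (-0.05189, -0.08810, +0.75761); u = 529.3·(-0.05189)/0.75761 + 337.0 = 300.7508, v = 511.2·(-0.08810)/0.75761 + 225.6 = 166.1551
M3: Pc = R·M3+t = (-0.19767, -0.08300, +0.77576); u = 529.3·(-0.19767)/0.77576 + 337.0 = 202.1277, v = 511.2·(-0.08300)/0.77576 + 225.6 = 170.9065

c0=(214.87, 262.32) c1=(309.00, 259.88) c2=(300.75, 166.16) c3=(202.13, 170.91)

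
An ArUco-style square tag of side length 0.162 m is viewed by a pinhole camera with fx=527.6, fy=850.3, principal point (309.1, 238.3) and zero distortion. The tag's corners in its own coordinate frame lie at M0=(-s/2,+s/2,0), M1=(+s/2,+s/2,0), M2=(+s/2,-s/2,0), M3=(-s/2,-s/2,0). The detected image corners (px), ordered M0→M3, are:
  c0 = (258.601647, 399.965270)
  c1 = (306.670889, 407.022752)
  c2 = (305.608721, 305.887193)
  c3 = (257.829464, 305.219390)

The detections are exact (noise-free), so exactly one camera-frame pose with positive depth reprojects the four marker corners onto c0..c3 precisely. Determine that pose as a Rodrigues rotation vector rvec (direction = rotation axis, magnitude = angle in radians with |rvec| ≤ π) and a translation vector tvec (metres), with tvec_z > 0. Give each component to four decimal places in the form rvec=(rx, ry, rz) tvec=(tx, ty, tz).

Intrinsics K: fx=527.6, fy=850.3, cx=309.1, cy=238.3
Marker side s = 0.162 m; corners in marker frame (Z=0):
  M0 = (-0.0810, +0.0810, 0)
  M1 = (+0.0810, +0.0810, 0)
  M2 = (+0.0810, -0.0810, 0)
  M3 = (-0.0810, -0.0810, 0)
Detected image corners:
  c0 = (258.601647, 399.965270) px
  c1 = (306.670889, 407.022752) px
  c2 = (305.608721, 305.887193) px
  c3 = (257.829464, 305.219390) px
Planar DLT: solve 8×8 A·h = b for H (H[2,2]=1):
  H  [+182.51875 -2.73874 +281.39720]
  H  [-118.56208 +593.41345 +354.34316]
  H  [-0.40155 -0.02967 +1.00000]
B = K⁻¹H; ‖b₁‖=0.706929, ‖b₂‖=0.706929; λ = 2/(‖b₁‖+‖b₂‖) = 1.414569, sign → tz>0 ⇒ λ=+1.414569
r₁ = λ·B[:,0] = (+0.82214,-0.03805,-0.56802); r₂ = λ·B[:,1] = (+0.01724,+0.99897,-0.04197)
r₃ = r₁×r₂ = (+0.56903,+0.02471,+0.82195); SVD([r₁ r₂ r₃]) → R = UVᵀ:
  R  [+0.82214 +0.01724 +0.56903]
  R  [-0.03805 +0.99897 +0.02471]
  R  [-0.56802 -0.04197 +0.82195]
t = (-0.07428, +0.19305, +1.41457) m
tr R = 2.643053; θ = arccos((tr R − 1)/2) = 0.606713 rad = 34.762°
axis k = ((R−Rᵀ)₃₂, (R−Rᵀ)₁₃, (R−Rᵀ)₂₁) / (2 sinθ) = (-0.058467, +0.997111, -0.048490)
rvec = θ·k = (-0.035473, +0.604960, -0.029419)

rvec=(-0.0355, 0.6050, -0.0294) tvec=(-0.0743, 0.1931, 1.4146)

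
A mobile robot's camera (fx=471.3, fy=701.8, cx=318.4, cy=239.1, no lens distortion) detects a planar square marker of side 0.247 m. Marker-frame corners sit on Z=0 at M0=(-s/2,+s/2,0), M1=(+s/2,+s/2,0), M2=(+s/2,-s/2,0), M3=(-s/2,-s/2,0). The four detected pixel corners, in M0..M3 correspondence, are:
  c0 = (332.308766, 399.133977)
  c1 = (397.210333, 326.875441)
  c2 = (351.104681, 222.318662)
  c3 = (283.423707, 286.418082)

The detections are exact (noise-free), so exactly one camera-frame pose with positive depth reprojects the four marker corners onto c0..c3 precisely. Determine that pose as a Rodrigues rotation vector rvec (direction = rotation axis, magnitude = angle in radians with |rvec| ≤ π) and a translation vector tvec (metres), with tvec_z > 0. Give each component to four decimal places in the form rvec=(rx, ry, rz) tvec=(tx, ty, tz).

Intrinsics K: fx=471.3, fy=701.8, cx=318.4, cy=239.1
Marker side s = 0.247 m; corners in marker frame (Z=0):
  M0 = (-0.1235, +0.1235, 0)
  M1 = (+0.1235, +0.1235, 0)
  M2 = (+0.1235, -0.1235, 0)
  M3 = (-0.1235, -0.1235, 0)
Detected image corners:
  c0 = (332.308766, 399.133977) px
  c1 = (397.210333, 326.875441) px
  c2 = (351.104681, 222.318662) px
  c3 = (283.423707, 286.418082) px
Planar DLT: solve 8×8 A·h = b for H (H[2,2]=1):
  H  [+364.99726 +180.77514 +342.07398]
  H  [-188.52792 +429.00130 +307.27146]
  H  [+0.28324 -0.03319 +1.00000]
B = K⁻¹H; ‖b₁‖=0.744009, ‖b₂‖=0.744009; λ = 2/(‖b₁‖+‖b₂‖) = 1.344070, sign → tz>0 ⇒ λ=+1.344070
r₁ = λ·B[:,0] = (+0.78372,-0.49077,+0.38070); r₂ = λ·B[:,1] = (+0.54567,+0.83681,-0.04460)
r₃ = r₁×r₂ = (-0.29668,+0.24269,+0.92362); SVD([r₁ r₂ r₃]) → R = UVᵀ:
  R  [+0.78372 +0.54567 -0.29668]
  R  [-0.49077 +0.83681 +0.24269]
  R  [+0.38070 -0.04460 +0.92362]
t = (+0.06751, +0.13056, +1.34407) m
tr R = 2.544155; θ = arccos((tr R − 1)/2) = 0.688692 rad = 39.459°
axis k = ((R−Rᵀ)₃₂, (R−Rᵀ)₁₃, (R−Rᵀ)₂₁) / (2 sinθ) = (-0.226031, -0.532922, -0.815416)
rvec = θ·k = (-0.155666, -0.367020, -0.561571)

rvec=(-0.1557, -0.3670, -0.5616) tvec=(0.0675, 0.1306, 1.3441)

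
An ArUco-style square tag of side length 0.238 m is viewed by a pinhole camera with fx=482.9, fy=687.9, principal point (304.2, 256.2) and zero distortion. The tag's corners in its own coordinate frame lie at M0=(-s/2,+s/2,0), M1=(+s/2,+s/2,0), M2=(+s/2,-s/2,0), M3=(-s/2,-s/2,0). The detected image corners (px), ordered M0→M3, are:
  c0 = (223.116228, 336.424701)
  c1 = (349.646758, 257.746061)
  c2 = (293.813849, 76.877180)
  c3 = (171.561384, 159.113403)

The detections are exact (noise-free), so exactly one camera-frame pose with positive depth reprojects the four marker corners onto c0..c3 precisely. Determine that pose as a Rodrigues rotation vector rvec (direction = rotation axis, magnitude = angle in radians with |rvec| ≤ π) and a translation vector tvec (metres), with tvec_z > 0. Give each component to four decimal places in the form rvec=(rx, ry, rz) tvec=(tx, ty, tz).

Intrinsics K: fx=482.9, fy=687.9, cx=304.2, cy=256.2
Marker side s = 0.238 m; corners in marker frame (Z=0):
  M0 = (-0.1190, +0.1190, 0)
  M1 = (+0.1190, +0.1190, 0)
  M2 = (+0.1190, -0.1190, 0)
  M3 = (-0.1190, -0.1190, 0)
Detected image corners:
  c0 = (223.116228, 336.424701) px
  c1 = (349.646758, 257.746061) px
  c2 = (293.813849, 76.877180) px
  c3 = (171.561384, 159.113403) px
Planar DLT: solve 8×8 A·h = b for H (H[2,2]=1):
  H  [+490.30034 +201.89114 +258.32443]
  H  [-363.93106 +733.51239 +207.16715]
  H  [-0.12428 -0.09086 +1.00000]
B = K⁻¹H; ‖b₁‖=1.201873, ‖b₂‖=1.201873; λ = 2/(‖b₁‖+‖b₂‖) = 0.832035, sign → tz>0 ⇒ λ=+0.832035
r₁ = λ·B[:,0] = (+0.90993,-0.40167,-0.10341); r₂ = λ·B[:,1] = (+0.39548,+0.91536,-0.07560)
r₃ = r₁×r₂ = (+0.12502,+0.02789,+0.99176); SVD([r₁ r₂ r₃]) → R = UVᵀ:
  R  [+0.90993 +0.39548 +0.12502]
  R  [-0.40167 +0.91536 +0.02789]
  R  [-0.10341 -0.07560 +0.99176]
t = (-0.07904, -0.05931, +0.83203) m
tr R = 2.817048; θ = arccos((tr R − 1)/2) = 0.431059 rad = 24.698°
axis k = ((R−Rᵀ)₃₂, (R−Rᵀ)₁₃, (R−Rᵀ)₂₁) / (2 sinθ) = (-0.123838, +0.273349, -0.953910)
rvec = θ·k = (-0.053381, +0.117829, -0.411192)

rvec=(-0.0534, 0.1178, -0.4112) tvec=(-0.0790, -0.0593, 0.8320)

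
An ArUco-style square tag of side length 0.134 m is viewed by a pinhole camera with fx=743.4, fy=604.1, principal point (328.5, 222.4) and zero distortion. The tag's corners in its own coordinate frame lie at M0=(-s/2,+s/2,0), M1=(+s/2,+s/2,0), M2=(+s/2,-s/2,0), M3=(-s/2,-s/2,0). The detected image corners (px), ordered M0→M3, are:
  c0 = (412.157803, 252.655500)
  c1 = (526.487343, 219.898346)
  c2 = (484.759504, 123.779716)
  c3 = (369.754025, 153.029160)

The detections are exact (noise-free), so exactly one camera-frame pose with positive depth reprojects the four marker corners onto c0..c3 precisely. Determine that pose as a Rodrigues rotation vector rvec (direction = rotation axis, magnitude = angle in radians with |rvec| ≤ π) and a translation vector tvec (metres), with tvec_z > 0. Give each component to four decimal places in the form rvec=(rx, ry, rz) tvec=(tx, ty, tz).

Intrinsics K: fx=743.4, fy=604.1, cx=328.5, cy=222.4
Marker side s = 0.134 m; corners in marker frame (Z=0):
  M0 = (-0.0670, +0.0670, 0)
  M1 = (+0.0670, +0.0670, 0)
  M2 = (+0.0670, -0.0670, 0)
  M3 = (-0.0670, -0.0670, 0)
Detected image corners:
  c0 = (412.157803, 252.655500) px
  c1 = (526.487343, 219.898346) px
  c2 = (484.759504, 123.779716) px
  c3 = (369.754025, 153.029160) px
Planar DLT: solve 8×8 A·h = b for H (H[2,2]=1):
  H  [+968.74918 +292.14302 +449.18974]
  H  [-184.09701 +721.08614 +186.91986]
  H  [+0.25210 -0.04849 +1.00000]
B = K⁻¹H; ‖b₁‖=1.281341, ‖b₂‖=1.281341; λ = 2/(‖b₁‖+‖b₂‖) = 0.780433, sign → tz>0 ⇒ λ=+0.780433
r₁ = λ·B[:,0] = (+0.93007,-0.31027,+0.19675); r₂ = λ·B[:,1] = (+0.32342,+0.94550,-0.03784)
r₃ = r₁×r₂ = (-0.17428,+0.09883,+0.97972); SVD([r₁ r₂ r₃]) → R = UVᵀ:
  R  [+0.93007 +0.32342 -0.17428]
  R  [-0.31027 +0.94550 +0.09883]
  R  [+0.19675 -0.03784 +0.97972]
t = (+0.12670, -0.04584, +0.78043) m
tr R = 2.855290; θ = arccos((tr R − 1)/2) = 0.382739 rad = 21.929°
axis k = ((R−Rᵀ)₃₂, (R−Rᵀ)₁₃, (R−Rᵀ)₂₁) / (2 sinθ) = (-0.182982, -0.496739, -0.848391)
rvec = θ·k = (-0.070034, -0.190122, -0.324713)

rvec=(-0.0700, -0.1901, -0.3247) tvec=(0.1267, -0.0458, 0.7804)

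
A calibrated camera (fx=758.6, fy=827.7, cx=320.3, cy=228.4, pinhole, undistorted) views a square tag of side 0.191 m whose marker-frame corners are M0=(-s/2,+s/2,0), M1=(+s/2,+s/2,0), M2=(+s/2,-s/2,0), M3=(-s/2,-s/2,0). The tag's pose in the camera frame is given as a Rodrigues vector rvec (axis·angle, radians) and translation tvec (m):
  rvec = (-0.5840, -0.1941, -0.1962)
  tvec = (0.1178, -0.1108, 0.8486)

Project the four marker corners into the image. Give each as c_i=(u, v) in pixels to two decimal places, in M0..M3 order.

c0=(367.72, 206.46) c1=(535.12, 182.99) c2=(474.35, 47.81) c3=(323.00, 61.62)

Intrinsics K: fx=758.6, fy=827.7, cx=320.3, cy=228.4
Marker side s = 0.191 m; corners in marker frame (Z=0):
  M0 = (-0.0955, +0.0955, 0)
  M1 = (+0.0955, +0.0955, 0)
  M2 = (+0.0955, -0.0955, 0)
  M3 = (-0.0955, -0.0955, 0)
rvec = (-0.5840, -0.1941, -0.1962), |rvec| = θ = 0.64593 rad = 37.009°
Rodrigues: sinθ=0.60194, 1−cosθ=0.20146; R = I + sinθ·[k]× + (1−cosθ)·[k]×²:
    [+0.96322 +0.23757 -0.12556]
    [-0.12810 +0.81673 +0.56262]
    [+0.23621 -0.52584 +0.81713]
t = (0.1178, -0.1108, 0.8486) m
M0: Pc = R·M0+t = (+0.04850, -0.02057, +0.77582); u = 758.6·(+0.04850)/0.77582 + 320.3 = 367.7237, v = 827.7·(-0.02057)/0.77582 + 228.4 = 206.4566
M1: Pc = R·M1+t = (+0.23248, -0.04504, +0.82094); u = 758.6·(+0.23248)/0.82094 + 320.3 = 535.1222, v = 827.7·(-0.04504)/0.82094 + 228.4 = 182.9931
M2: Pc = R·M2+t = (+0.18710, -0.20103, +0.92138); u = 758.6·(+0.18710)/0.92138 + 320.3 = 474.3454, v = 827.7·(-0.20103)/0.92138 + 228.4 = 47.8069
M3: Pc = R·M3+t = (+0.00312, -0.17656, +0.87626); u = 758.6·(+0.00312)/0.87626 + 320.3 = 323.0047, v = 827.7·(-0.17656)/0.87626 + 228.4 = 61.6208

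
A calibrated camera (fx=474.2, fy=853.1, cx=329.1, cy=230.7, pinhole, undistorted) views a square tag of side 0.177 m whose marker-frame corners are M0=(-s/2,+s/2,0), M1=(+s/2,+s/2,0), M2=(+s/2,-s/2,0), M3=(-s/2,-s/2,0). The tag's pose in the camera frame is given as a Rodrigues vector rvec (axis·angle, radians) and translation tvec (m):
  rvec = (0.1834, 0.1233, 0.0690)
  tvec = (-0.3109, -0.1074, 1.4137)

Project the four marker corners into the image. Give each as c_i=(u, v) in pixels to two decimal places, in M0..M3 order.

c0=(196.24, 214.33) c1=(252.84, 222.56) c2=(254.49, 115.58) c3=(196.54, 108.72)

Intrinsics K: fx=474.2, fy=853.1, cx=329.1, cy=230.7
Marker side s = 0.177 m; corners in marker frame (Z=0):
  M0 = (-0.0885, +0.0885, 0)
  M1 = (+0.0885, +0.0885, 0)
  M2 = (+0.0885, -0.0885, 0)
  M3 = (-0.0885, -0.0885, 0)
rvec = (0.1834, 0.1233, 0.0690), |rvec| = θ = 0.23152 rad = 13.265°
Rodrigues: sinθ=0.22945, 1−cosθ=0.02668; R = I + sinθ·[k]× + (1−cosθ)·[k]×²:
    [+0.99006 -0.05713 +0.12850]
    [+0.07964 +0.98089 -0.17753]
    [-0.11590 +0.18600 +0.97569]
t = (-0.3109, -0.1074, 1.4137) m
M0: Pc = R·M0+t = (-0.40358, -0.02764, +1.44042); u = 474.2·(-0.40358)/1.44042 + 329.1 = 196.2386, v = 853.1·(-0.02764)/1.44042 + 230.7 = 214.3301
M1: Pc = R·M1+t = (-0.22834, -0.01354, +1.41990); u = 474.2·(-0.22834)/1.41990 + 329.1 = 252.8437, v = 853.1·(-0.01354)/1.41990 + 230.7 = 222.5630
M2: Pc = R·M2+t = (-0.21822, -0.18716, +1.38698); u = 474.2·(-0.21822)/1.38698 + 329.1 = 254.4908, v = 853.1·(-0.18716)/1.38698 + 230.7 = 115.5821
M3: Pc = R·M3+t = (-0.39346, -0.20126, +1.40750); u = 474.2·(-0.39346)/1.40750 + 329.1 = 196.5377, v = 853.1·(-0.20126)/1.40750 + 230.7 = 108.7159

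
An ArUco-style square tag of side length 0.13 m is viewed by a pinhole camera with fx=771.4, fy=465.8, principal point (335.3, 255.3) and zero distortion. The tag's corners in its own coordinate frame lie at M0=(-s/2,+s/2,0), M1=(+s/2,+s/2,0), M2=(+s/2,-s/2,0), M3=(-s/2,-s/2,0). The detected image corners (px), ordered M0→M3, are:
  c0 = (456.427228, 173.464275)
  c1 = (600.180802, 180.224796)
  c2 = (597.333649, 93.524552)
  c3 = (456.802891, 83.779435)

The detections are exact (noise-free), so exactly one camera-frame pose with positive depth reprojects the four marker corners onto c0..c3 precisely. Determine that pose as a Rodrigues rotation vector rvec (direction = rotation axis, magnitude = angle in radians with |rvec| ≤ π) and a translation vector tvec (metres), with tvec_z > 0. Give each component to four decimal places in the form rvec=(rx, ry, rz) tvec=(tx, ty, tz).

Intrinsics K: fx=771.4, fy=465.8, cx=335.3, cy=255.3
Marker side s = 0.13 m; corners in marker frame (Z=0):
  M0 = (-0.0650, +0.0650, 0)
  M1 = (+0.0650, +0.0650, 0)
  M2 = (+0.0650, -0.0650, 0)
  M3 = (-0.0650, -0.0650, 0)
Detected image corners:
  c0 = (456.427228, 173.464275) px
  c1 = (600.180802, 180.224796) px
  c2 = (597.333649, 93.524552) px
  c3 = (456.802891, 83.779435) px
Planar DLT: solve 8×8 A·h = b for H (H[2,2]=1):
  H  [+1239.35804 -83.57463 +528.95806]
  H  [+100.36886 +654.72555 +132.31572]
  H  [+0.27687 -0.17682 +1.00000]
B = K⁻¹H; ‖b₁‖=1.513200, ‖b₂‖=1.513201; λ = 2/(‖b₁‖+‖b₂‖) = 0.660851, sign → tz>0 ⇒ λ=+0.660851
r₁ = λ·B[:,0] = (+0.98222,+0.04211,+0.18297); r₂ = λ·B[:,1] = (-0.02081,+0.99293,-0.11685)
r₃ = r₁×r₂ = (-0.18660,+0.11096,+0.97615); SVD([r₁ r₂ r₃]) → R = UVᵀ:
  R  [+0.98222 -0.02081 -0.18660]
  R  [+0.04211 +0.99293 +0.11096]
  R  [+0.18297 -0.11685 +0.97615]
t = (+0.16590, -0.17448, +0.66085) m
tr R = 2.951298; θ = arccos((tr R − 1)/2) = 0.221135 rad = 12.670°
axis k = ((R−Rᵀ)₃₂, (R−Rᵀ)₁₃, (R−Rᵀ)₂₁) / (2 sinθ) = (-0.519321, -0.842456, +0.143437)
rvec = θ·k = (-0.114840, -0.186297, +0.031719)

rvec=(-0.1148, -0.1863, 0.0317) tvec=(0.1659, -0.1745, 0.6609)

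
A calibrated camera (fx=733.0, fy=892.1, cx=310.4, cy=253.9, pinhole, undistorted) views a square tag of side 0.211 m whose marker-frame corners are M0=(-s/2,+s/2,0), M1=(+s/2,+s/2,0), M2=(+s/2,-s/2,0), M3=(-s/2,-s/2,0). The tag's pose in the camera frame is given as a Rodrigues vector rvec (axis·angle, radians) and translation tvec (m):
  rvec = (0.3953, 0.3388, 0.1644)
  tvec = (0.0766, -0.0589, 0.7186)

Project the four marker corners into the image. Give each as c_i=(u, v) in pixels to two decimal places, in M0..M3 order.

c0=(281.51, 269.43) c1=(476.17, 327.85) c2=(519.83, 72.03) c3=(297.95, 28.76)

Intrinsics K: fx=733.0, fy=892.1, cx=310.4, cy=253.9
Marker side s = 0.211 m; corners in marker frame (Z=0):
  M0 = (-0.1055, +0.1055, 0)
  M1 = (+0.1055, +0.1055, 0)
  M2 = (+0.1055, -0.1055, 0)
  M3 = (-0.1055, -0.1055, 0)
rvec = (0.3953, 0.3388, 0.1644), |rvec| = θ = 0.54596 rad = 31.281°
Rodrigues: sinθ=0.51924, 1−cosθ=0.14537; R = I + sinθ·[k]× + (1−cosθ)·[k]×²:
    [+0.93084 -0.09104 +0.35391]
    [+0.22167 +0.91061 -0.34879]
    [-0.29052 +0.40312 +0.86781]
t = (0.0766, -0.0589, 0.7186) m
M0: Pc = R·M0+t = (-0.03121, +0.01378, +0.79178); u = 733.0·(-0.03121)/0.79178 + 310.4 = 281.5090, v = 892.1·(+0.01378)/0.79178 + 253.9 = 269.4294
M1: Pc = R·M1+t = (+0.16520, +0.06056, +0.73048); u = 733.0·(+0.16520)/0.73048 + 310.4 = 476.1692, v = 892.1·(+0.06056)/0.73048 + 253.9 = 327.8537
M2: Pc = R·M2+t = (+0.18441, -0.13158, +0.64542); u = 733.0·(+0.18441)/0.64542 + 310.4 = 519.8305, v = 892.1·(-0.13158)/0.64542 + 253.9 = 72.0261
M3: Pc = R·M3+t = (-0.01200, -0.17836, +0.70672); u = 733.0·(-0.01200)/0.70672 + 310.4 = 297.9548, v = 892.1·(-0.17836)/0.70672 + 253.9 = 28.7604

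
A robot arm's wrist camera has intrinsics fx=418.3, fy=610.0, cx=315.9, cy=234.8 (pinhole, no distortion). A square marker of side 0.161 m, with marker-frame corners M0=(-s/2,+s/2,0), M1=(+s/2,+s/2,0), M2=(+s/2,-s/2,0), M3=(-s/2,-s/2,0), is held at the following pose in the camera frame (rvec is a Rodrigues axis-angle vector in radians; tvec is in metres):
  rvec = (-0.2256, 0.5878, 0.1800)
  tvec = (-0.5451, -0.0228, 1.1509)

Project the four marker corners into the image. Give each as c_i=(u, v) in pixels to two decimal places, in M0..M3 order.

Intrinsics K: fx=418.3, fy=610.0, cx=315.9, cy=234.8
Marker side s = 0.161 m; corners in marker frame (Z=0):
  M0 = (-0.0805, +0.0805, 0)
  M1 = (+0.0805, +0.0805, 0)
  M2 = (+0.0805, -0.0805, 0)
  M3 = (-0.0805, -0.0805, 0)
rvec = (-0.2256, 0.5878, 0.1800), |rvec| = θ = 0.65483 rad = 37.519°
Rodrigues: sinθ=0.60903, 1−cosθ=0.20685; R = I + sinθ·[k]× + (1−cosθ)·[k]×²:
    [+0.81770 -0.23138 +0.52709]
    [+0.10344 +0.95982 +0.26086]
    [-0.56627 -0.15878 +0.80878]
t = (-0.5451, -0.0228, 1.1509) m
M0: Pc = R·M0+t = (-0.62955, +0.04614, +1.18370); u = 418.3·(-0.62955)/1.18370 + 315.9 = 93.4277, v = 610.0·(+0.04614)/1.18370 + 234.8 = 258.5766
M1: Pc = R·M1+t = (-0.49790, +0.06279, +1.09253); u = 418.3·(-0.49790)/1.09253 + 315.9 = 125.2679, v = 610.0·(+0.06279)/1.09253 + 234.8 = 269.8592
M2: Pc = R·M2+t = (-0.46065, -0.09174, +1.11810); u = 418.3·(-0.46065)/1.11810 + 315.9 = 143.5629, v = 610.0·(-0.09174)/1.11810 + 234.8 = 184.7502
M3: Pc = R·M3+t = (-0.59230, -0.10839, +1.20927); u = 418.3·(-0.59230)/1.20927 + 315.9 = 111.0166, v = 610.0·(-0.10839)/1.20927 + 234.8 = 180.1227

c0=(93.43, 258.58) c1=(125.27, 269.86) c2=(143.56, 184.75) c3=(111.02, 180.12)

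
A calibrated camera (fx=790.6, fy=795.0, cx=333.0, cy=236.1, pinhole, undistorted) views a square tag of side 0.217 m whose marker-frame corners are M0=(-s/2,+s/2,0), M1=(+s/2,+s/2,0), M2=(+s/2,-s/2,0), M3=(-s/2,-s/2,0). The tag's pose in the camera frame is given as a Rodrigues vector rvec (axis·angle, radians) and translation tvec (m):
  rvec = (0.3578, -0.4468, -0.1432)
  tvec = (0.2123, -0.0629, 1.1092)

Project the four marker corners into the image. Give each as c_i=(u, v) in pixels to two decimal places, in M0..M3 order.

Intrinsics K: fx=790.6, fy=795.0, cx=333.0, cy=236.1
Marker side s = 0.217 m; corners in marker frame (Z=0):
  M0 = (-0.1085, +0.1085, 0)
  M1 = (+0.1085, +0.1085, 0)
  M2 = (+0.1085, -0.1085, 0)
  M3 = (-0.1085, -0.1085, 0)
rvec = (0.3578, -0.4468, -0.1432), |rvec| = θ = 0.59005 rad = 33.807°
Rodrigues: sinθ=0.55640, 1−cosθ=0.16909; R = I + sinθ·[k]× + (1−cosθ)·[k]×²:
    [+0.89309 +0.05739 -0.44621]
    [-0.21267 +0.92787 -0.30632]
    [+0.39644 +0.36847 +0.84087]
t = (0.2123, -0.0629, 1.1092) m
M0: Pc = R·M0+t = (+0.12163, +0.06085, +1.10617); u = 790.6·(+0.12163)/1.10617 + 333.0 = 419.9295, v = 795.0·(+0.06085)/1.10617 + 236.1 = 279.8319
M1: Pc = R·M1+t = (+0.31543, +0.01470, +1.19219); u = 790.6·(+0.31543)/1.19219 + 333.0 = 542.1750, v = 795.0·(+0.01470)/1.19219 + 236.1 = 245.9014
M2: Pc = R·M2+t = (+0.30297, -0.18665, +1.11223); u = 790.6·(+0.30297)/1.11223 + 333.0 = 548.3596, v = 795.0·(-0.18665)/1.11223 + 236.1 = 102.6878
M3: Pc = R·M3+t = (+0.10917, -0.14050, +1.02621); u = 790.6·(+0.10917)/1.02621 + 333.0 = 417.1077, v = 795.0·(-0.14050)/1.02621 + 236.1 = 127.2564

c0=(419.93, 279.83) c1=(542.17, 245.90) c2=(548.36, 102.69) c3=(417.11, 127.26)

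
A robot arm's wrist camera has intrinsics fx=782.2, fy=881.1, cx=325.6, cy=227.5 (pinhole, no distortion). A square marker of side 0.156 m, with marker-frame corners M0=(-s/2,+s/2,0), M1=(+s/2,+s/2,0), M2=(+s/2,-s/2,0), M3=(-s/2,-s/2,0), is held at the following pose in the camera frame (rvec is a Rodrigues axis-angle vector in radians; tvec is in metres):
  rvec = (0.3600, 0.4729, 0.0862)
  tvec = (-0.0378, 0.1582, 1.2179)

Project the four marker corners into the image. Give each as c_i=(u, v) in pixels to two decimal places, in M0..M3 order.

Intrinsics K: fx=782.2, fy=881.1, cx=325.6, cy=227.5
Marker side s = 0.156 m; corners in marker frame (Z=0):
  M0 = (-0.0780, +0.0780, 0)
  M1 = (+0.0780, +0.0780, 0)
  M2 = (+0.0780, -0.0780, 0)
  M3 = (-0.0780, -0.0780, 0)
rvec = (0.3600, 0.4729, 0.0862), |rvec| = θ = 0.60055 rad = 34.409°
Rodrigues: sinθ=0.56510, 1−cosθ=0.17498; R = I + sinθ·[k]× + (1−cosθ)·[k]×²:
    [+0.88790 +0.00148 +0.46004]
    [+0.16371 +0.93352 -0.31897]
    [-0.42993 +0.35852 +0.82863]
t = (-0.0378, 0.1582, 1.2179) m
M0: Pc = R·M0+t = (-0.10694, +0.21825, +1.27940); u = 782.2·(-0.10694)/1.27940 + 325.6 = 260.2187, v = 881.1·(+0.21825)/1.27940 + 227.5 = 377.8019
M1: Pc = R·M1+t = (+0.03157, +0.24378, +1.21233); u = 782.2·(+0.03157)/1.21233 + 325.6 = 345.9702, v = 881.1·(+0.24378)/1.21233 + 227.5 = 404.6775
M2: Pc = R·M2+t = (+0.03134, +0.09815, +1.15640); u = 782.2·(+0.03134)/1.15640 + 325.6 = 346.7989, v = 881.1·(+0.09815)/1.15640 + 227.5 = 302.2872
M3: Pc = R·M3+t = (-0.10717, +0.07262, +1.22347); u = 782.2·(-0.10717)/1.22347 + 325.6 = 257.0819, v = 881.1·(+0.07262)/1.22347 + 227.5 = 279.7959

c0=(260.22, 377.80) c1=(345.97, 404.68) c2=(346.80, 302.29) c3=(257.08, 279.80)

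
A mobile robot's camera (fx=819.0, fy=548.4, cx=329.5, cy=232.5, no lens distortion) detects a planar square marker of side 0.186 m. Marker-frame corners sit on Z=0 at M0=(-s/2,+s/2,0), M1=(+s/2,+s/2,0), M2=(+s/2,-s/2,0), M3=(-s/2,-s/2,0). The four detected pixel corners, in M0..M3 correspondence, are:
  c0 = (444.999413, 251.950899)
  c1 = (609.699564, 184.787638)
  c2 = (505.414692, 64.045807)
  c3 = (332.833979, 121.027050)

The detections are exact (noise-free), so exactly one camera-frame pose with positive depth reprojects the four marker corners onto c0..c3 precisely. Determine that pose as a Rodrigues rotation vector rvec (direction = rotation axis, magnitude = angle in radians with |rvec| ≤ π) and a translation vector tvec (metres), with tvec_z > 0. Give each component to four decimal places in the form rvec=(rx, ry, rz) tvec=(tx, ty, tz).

Intrinsics K: fx=819.0, fy=548.4, cx=329.5, cy=232.5
Marker side s = 0.186 m; corners in marker frame (Z=0):
  M0 = (-0.0930, +0.0930, 0)
  M1 = (+0.0930, +0.0930, 0)
  M2 = (+0.0930, -0.0930, 0)
  M3 = (-0.0930, -0.0930, 0)
Detected image corners:
  c0 = (444.999413, 251.950899) px
  c1 = (609.699564, 184.787638) px
  c2 = (505.414692, 64.045807) px
  c3 = (332.833979, 121.027050) px
Planar DLT: solve 8×8 A·h = b for H (H[2,2]=1):
  H  [+1107.63095 +570.97286 +476.45943]
  H  [-267.66781 +672.13980 +154.10318]
  H  [+0.42457 -0.02123 +1.00000]
B = K⁻¹H; ‖b₁‖=1.422249, ‖b₂‖=1.422249; λ = 2/(‖b₁‖+‖b₂‖) = 0.703112, sign → tz>0 ⇒ λ=+0.703112
r₁ = λ·B[:,0] = (+0.83080,-0.46974,+0.29852); r₂ = λ·B[:,1] = (+0.49619,+0.86809,-0.01493)
r₃ = r₁×r₂ = (-0.25213,+0.16052,+0.95429); SVD([r₁ r₂ r₃]) → R = UVᵀ:
  R  [+0.83080 +0.49619 -0.25213]
  R  [-0.46974 +0.86809 +0.16052]
  R  [+0.29852 -0.01493 +0.95429]
t = (+0.12616, -0.10051, +0.70311) m
tr R = 2.653178; θ = arccos((tr R − 1)/2) = 0.597777 rad = 34.250°
axis k = ((R−Rᵀ)₃₂, (R−Rᵀ)₁₃, (R−Rᵀ)₂₁) / (2 sinθ) = (-0.155868, -0.489196, -0.858133)
rvec = θ·k = (-0.093174, -0.292430, -0.512972)

rvec=(-0.0932, -0.2924, -0.5130) tvec=(0.1262, -0.1005, 0.7031)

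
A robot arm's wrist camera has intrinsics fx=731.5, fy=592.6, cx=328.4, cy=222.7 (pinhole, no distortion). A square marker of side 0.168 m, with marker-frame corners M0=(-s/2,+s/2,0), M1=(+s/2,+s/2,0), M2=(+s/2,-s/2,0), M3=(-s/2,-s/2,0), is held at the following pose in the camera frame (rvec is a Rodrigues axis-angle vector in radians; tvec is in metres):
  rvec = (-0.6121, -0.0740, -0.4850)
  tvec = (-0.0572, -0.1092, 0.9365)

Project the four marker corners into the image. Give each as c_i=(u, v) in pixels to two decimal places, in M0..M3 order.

Intrinsics K: fx=731.5, fy=592.6, cx=328.4, cy=222.7
Marker side s = 0.168 m; corners in marker frame (Z=0):
  M0 = (-0.0840, +0.0840, 0)
  M1 = (+0.0840, +0.0840, 0)
  M2 = (+0.0840, -0.0840, 0)
  M3 = (-0.0840, -0.0840, 0)
rvec = (-0.6121, -0.0740, -0.4850), |rvec| = θ = 0.78445 rad = 44.946°
Rodrigues: sinθ=0.70644, 1−cosθ=0.29223; R = I + sinθ·[k]× + (1−cosθ)·[k]×²:
    [+0.88570 +0.45828 +0.07434]
    [-0.41526 +0.71037 +0.56827]
    [+0.20762 -0.53418 +0.81948]
t = (-0.0572, -0.1092, 0.9365) m
M0: Pc = R·M0+t = (-0.09310, -0.01465, +0.87419); u = 731.5·(-0.09310)/0.87419 + 328.4 = 250.4934, v = 592.6·(-0.01465)/0.87419 + 222.7 = 212.7710
M1: Pc = R·M1+t = (+0.05569, -0.08441, +0.90907); u = 731.5·(+0.05569)/0.90907 + 328.4 = 373.2150, v = 592.6·(-0.08441)/0.90907 + 222.7 = 167.6751
M2: Pc = R·M2+t = (-0.02130, -0.20375, +0.99881); u = 731.5·(-0.02130)/0.99881 + 328.4 = 312.8029, v = 592.6·(-0.20375)/0.99881 + 222.7 = 101.8123
M3: Pc = R·M3+t = (-0.17009, -0.13399, +0.96393); u = 731.5·(-0.17009)/0.96393 + 328.4 = 199.3208, v = 592.6·(-0.13399)/0.96393 + 222.7 = 140.3265

c0=(250.49, 212.77) c1=(373.21, 167.68) c2=(312.80, 101.81) c3=(199.32, 140.33)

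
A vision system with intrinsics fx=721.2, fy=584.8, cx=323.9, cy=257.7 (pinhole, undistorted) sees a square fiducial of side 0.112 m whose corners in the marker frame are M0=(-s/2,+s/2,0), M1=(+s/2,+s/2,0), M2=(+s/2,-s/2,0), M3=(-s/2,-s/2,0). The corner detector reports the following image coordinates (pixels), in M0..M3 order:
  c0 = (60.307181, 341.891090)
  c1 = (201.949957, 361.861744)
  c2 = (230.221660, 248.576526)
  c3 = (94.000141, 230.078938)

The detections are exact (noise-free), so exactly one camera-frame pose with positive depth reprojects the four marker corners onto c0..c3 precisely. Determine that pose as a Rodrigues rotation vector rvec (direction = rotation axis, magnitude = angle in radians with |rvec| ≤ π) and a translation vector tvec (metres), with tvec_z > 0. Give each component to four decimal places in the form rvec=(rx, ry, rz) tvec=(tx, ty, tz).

rvec=(-0.2089, 0.0141, 0.1684) tvec=(-0.1398, 0.0357, 0.5689)

Intrinsics K: fx=721.2, fy=584.8, cx=323.9, cy=257.7
Marker side s = 0.112 m; corners in marker frame (Z=0):
  M0 = (-0.0560, +0.0560, 0)
  M1 = (+0.0560, +0.0560, 0)
  M2 = (+0.0560, -0.0560, 0)
  M3 = (-0.0560, -0.0560, 0)
Detected image corners:
  c0 = (60.307181, 341.891090) px
  c1 = (201.949957, 361.861744) px
  c2 = (230.221660, 248.576526) px
  c3 = (94.000141, 230.078938) px
Planar DLT: solve 8×8 A·h = b for H (H[2,2]=1):
  H  [+1231.88113 -329.59058 +146.71786]
  H  [+155.27876 +898.25084 +294.43560]
  H  [-0.05521 -0.36071 +1.00000]
B = K⁻¹H; ‖b₁‖=1.757839, ‖b₂‖=1.757839; λ = 2/(‖b₁‖+‖b₂‖) = 0.568880, sign → tz>0 ⇒ λ=+0.568880
r₁ = λ·B[:,0] = (+0.98581,+0.16489,-0.03141); r₂ = λ·B[:,1] = (-0.16782,+0.96422,-0.20520)
r₃ = r₁×r₂ = (-0.00355,+0.20756,+0.97822); SVD([r₁ r₂ r₃]) → R = UVᵀ:
  R  [+0.98581 -0.16782 -0.00355]
  R  [+0.16489 +0.96422 +0.20756]
  R  [-0.03141 -0.20520 +0.97822]
t = (-0.13976, +0.03574, +0.56888) m
tr R = 2.928250; θ = arccos((tr R − 1)/2) = 0.268669 rad = 15.394°
axis k = ((R−Rᵀ)₃₂, (R−Rᵀ)₁₃, (R−Rᵀ)₂₁) / (2 sinθ) = (-0.777489, +0.052479, +0.626703)
rvec = θ·k = (-0.208887, +0.014099, +0.168375)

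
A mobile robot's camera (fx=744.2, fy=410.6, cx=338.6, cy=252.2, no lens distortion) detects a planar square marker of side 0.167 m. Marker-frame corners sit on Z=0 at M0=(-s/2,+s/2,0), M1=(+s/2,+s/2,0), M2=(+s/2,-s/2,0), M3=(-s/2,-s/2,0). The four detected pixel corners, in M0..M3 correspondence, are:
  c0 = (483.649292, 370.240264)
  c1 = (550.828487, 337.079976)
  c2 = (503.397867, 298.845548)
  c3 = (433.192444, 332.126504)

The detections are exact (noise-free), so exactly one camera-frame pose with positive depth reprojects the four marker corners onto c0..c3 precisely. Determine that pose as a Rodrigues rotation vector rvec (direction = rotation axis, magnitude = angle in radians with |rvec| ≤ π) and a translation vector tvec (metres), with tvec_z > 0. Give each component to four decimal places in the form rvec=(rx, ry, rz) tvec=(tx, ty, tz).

Intrinsics K: fx=744.2, fy=410.6, cx=338.6, cy=252.2
Marker side s = 0.167 m; corners in marker frame (Z=0):
  M0 = (-0.0835, +0.0835, 0)
  M1 = (+0.0835, +0.0835, 0)
  M2 = (+0.0835, -0.0835, 0)
  M3 = (-0.0835, -0.0835, 0)
Detected image corners:
  c0 = (483.649292, 370.240264) px
  c1 = (550.828487, 337.079976) px
  c2 = (503.397867, 298.845548) px
  c3 = (433.192444, 332.126504) px
Planar DLT: solve 8×8 A·h = b for H (H[2,2]=1):
  H  [+475.27226 +377.31979 +493.48966]
  H  [-155.41885 +285.85678 +334.66553]
  H  [+0.13002 +0.17116 +1.00000]
B = K⁻¹H; ‖b₁‖=0.750207, ‖b₂‖=0.750207; λ = 2/(‖b₁‖+‖b₂‖) = 1.332965, sign → tz>0 ⇒ λ=+1.332965
r₁ = λ·B[:,0] = (+0.77242,-0.61100,+0.17331); r₂ = λ·B[:,1] = (+0.57203,+0.78787,+0.22815)
r₃ = r₁×r₂ = (-0.27595,-0.07709,+0.95808); SVD([r₁ r₂ r₃]) → R = UVᵀ:
  R  [+0.77242 +0.57203 -0.27595]
  R  [-0.61100 +0.78787 -0.07709]
  R  [+0.17331 +0.22815 +0.95808]
t = (+0.27743, +0.26771, +1.33297) m
tr R = 2.518365; θ = arccos((tr R − 1)/2) = 0.708740 rad = 40.608°
axis k = ((R−Rᵀ)₃₂, (R−Rᵀ)₁₃, (R−Rᵀ)₂₁) / (2 sinθ) = (+0.234481, -0.345122, -0.908796)
rvec = θ·k = (+0.166186, -0.244602, -0.644100)

rvec=(0.1662, -0.2446, -0.6441) tvec=(0.2774, 0.2677, 1.3330)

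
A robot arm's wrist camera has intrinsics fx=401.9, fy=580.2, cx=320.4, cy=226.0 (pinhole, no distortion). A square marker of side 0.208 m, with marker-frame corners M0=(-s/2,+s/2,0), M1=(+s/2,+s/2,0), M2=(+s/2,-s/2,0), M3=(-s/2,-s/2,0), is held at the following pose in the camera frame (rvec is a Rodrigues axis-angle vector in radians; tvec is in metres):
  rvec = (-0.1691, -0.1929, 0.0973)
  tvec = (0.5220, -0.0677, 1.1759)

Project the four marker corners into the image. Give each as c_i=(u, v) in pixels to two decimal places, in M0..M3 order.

c0=(465.86, 237.54) c1=(530.58, 248.69) c2=(529.73, 150.41) c3=(467.01, 136.44)

Intrinsics K: fx=401.9, fy=580.2, cx=320.4, cy=226.0
Marker side s = 0.208 m; corners in marker frame (Z=0):
  M0 = (-0.1040, +0.1040, 0)
  M1 = (+0.1040, +0.1040, 0)
  M2 = (+0.1040, -0.1040, 0)
  M3 = (-0.1040, -0.1040, 0)
rvec = (-0.1691, -0.1929, 0.0973), |rvec| = θ = 0.27436 rad = 15.720°
Rodrigues: sinθ=0.27093, 1−cosθ=0.03740; R = I + sinθ·[k]× + (1−cosθ)·[k]×²:
    [+0.97681 -0.07988 -0.19866]
    [+0.11229 +0.98109 +0.15766]
    [+0.18231 -0.17631 +0.96730]
t = (0.5220, -0.0677, 1.1759) m
M0: Pc = R·M0+t = (+0.41210, +0.02265, +1.13860); u = 401.9·(+0.41210)/1.13860 + 320.4 = 465.8633, v = 580.2·(+0.02265)/1.13860 + 226.0 = 237.5443
M1: Pc = R·M1+t = (+0.61528, +0.04601, +1.17652); u = 401.9·(+0.61528)/1.17652 + 320.4 = 530.5796, v = 580.2·(+0.04601)/1.17652 + 226.0 = 248.6904
M2: Pc = R·M2+t = (+0.63190, -0.15805, +1.21320); u = 401.9·(+0.63190)/1.21320 + 320.4 = 529.7301, v = 580.2·(-0.15805)/1.21320 + 226.0 = 150.4118
M3: Pc = R·M3+t = (+0.42872, -0.18141, +1.17528); u = 401.9·(+0.42872)/1.17528 + 320.4 = 467.0058, v = 580.2·(-0.18141)/1.17528 + 226.0 = 136.4424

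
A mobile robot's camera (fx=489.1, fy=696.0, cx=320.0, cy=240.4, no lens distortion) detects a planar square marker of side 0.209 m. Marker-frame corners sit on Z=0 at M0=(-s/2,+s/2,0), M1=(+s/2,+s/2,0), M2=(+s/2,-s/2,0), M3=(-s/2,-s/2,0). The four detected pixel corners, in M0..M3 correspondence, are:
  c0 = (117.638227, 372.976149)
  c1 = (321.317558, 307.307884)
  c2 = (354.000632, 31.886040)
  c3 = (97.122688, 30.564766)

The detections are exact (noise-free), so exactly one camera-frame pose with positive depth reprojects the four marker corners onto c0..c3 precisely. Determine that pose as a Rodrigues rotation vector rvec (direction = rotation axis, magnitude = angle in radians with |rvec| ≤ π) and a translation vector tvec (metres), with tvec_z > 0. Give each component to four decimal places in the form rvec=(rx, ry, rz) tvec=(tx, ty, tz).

rvec=(0.5383, -0.5508, -0.0052) tvec=(-0.0737, -0.0237, 0.4296)

Intrinsics K: fx=489.1, fy=696.0, cx=320.0, cy=240.4
Marker side s = 0.209 m; corners in marker frame (Z=0):
  M0 = (-0.1045, +0.1045, 0)
  M1 = (+0.1045, +0.1045, 0)
  M2 = (+0.1045, -0.1045, 0)
  M3 = (-0.1045, -0.1045, 0)
Detected image corners:
  c0 = (117.638227, 372.976149) px
  c1 = (321.317558, 307.307884) px
  c2 = (354.000632, 31.886040) px
  c3 = (97.122688, 30.564766) px
Planar DLT: solve 8×8 A·h = b for H (H[2,2]=1):
  H  [+1343.91024 +208.27600 +236.06628]
  H  [+41.66420 +1669.62803 +202.07486]
  H  [+1.15588 +1.13589 +1.00000]
B = K⁻¹H; ‖b₁‖=2.327487, ‖b₂‖=2.327487; λ = 2/(‖b₁‖+‖b₂‖) = 0.429648, sign → tz>0 ⇒ λ=+0.429648
r₁ = λ·B[:,0] = (+0.85563,-0.14581,+0.49662); r₂ = λ·B[:,1] = (-0.13634,+0.86211,+0.48803)
r₃ = r₁×r₂ = (-0.49930,-0.48529,+0.71777); SVD([r₁ r₂ r₃]) → R = UVᵀ:
  R  [+0.85563 -0.13634 -0.49930]
  R  [-0.14581 +0.86211 -0.48529]
  R  [+0.49662 +0.48803 +0.71777]
t = (-0.07373, -0.02366, +0.42965) m
tr R = 2.435513; θ = arccos((tr R − 1)/2) = 0.770222 rad = 44.130°
axis k = ((R−Rᵀ)₃₂, (R−Rᵀ)₁₃, (R−Rᵀ)₂₁) / (2 sinθ) = (+0.698928, -0.715160, -0.006802)
rvec = θ·k = (+0.538329, -0.550832, -0.005239)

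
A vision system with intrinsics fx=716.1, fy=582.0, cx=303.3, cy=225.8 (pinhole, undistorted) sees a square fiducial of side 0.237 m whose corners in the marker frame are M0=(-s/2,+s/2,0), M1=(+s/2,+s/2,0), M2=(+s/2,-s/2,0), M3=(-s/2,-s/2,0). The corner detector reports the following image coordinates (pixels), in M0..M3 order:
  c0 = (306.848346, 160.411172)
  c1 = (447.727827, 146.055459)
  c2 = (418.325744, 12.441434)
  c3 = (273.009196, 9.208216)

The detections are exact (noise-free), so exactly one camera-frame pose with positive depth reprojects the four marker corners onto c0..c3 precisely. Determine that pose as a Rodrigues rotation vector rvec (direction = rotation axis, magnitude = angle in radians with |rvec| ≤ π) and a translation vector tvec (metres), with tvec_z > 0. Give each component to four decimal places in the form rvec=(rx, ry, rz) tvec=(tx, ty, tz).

rvec=(-0.0328, -0.5246, -0.1800) tvec=(0.0840, -0.2372, 0.9600)

Intrinsics K: fx=716.1, fy=582.0, cx=303.3, cy=225.8
Marker side s = 0.237 m; corners in marker frame (Z=0):
  M0 = (-0.1185, +0.1185, 0)
  M1 = (+0.1185, +0.1185, 0)
  M2 = (+0.1185, -0.1185, 0)
  M3 = (-0.1185, -0.1185, 0)
Detected image corners:
  c0 = (306.848346, 160.411172) px
  c1 = (447.727827, 146.055459) px
  c2 = (418.325744, 12.441434) px
  c3 = (273.009196, 9.208216) px
Planar DLT: solve 8×8 A·h = b for H (H[2,2]=1):
  H  [+792.37210 +138.45911 +365.93056]
  H  [+19.26498 +599.86023 +81.98828]
  H  [+0.52175 +0.01554 +1.00000]
B = K⁻¹H; ‖b₁‖=1.041657, ‖b₂‖=1.041657; λ = 2/(‖b₁‖+‖b₂‖) = 0.960009, sign → tz>0 ⇒ λ=+0.960009
r₁ = λ·B[:,0] = (+0.85011,-0.16255,+0.50088); r₂ = λ·B[:,1] = (+0.17930,+0.98368,+0.01492)
r₃ = r₁×r₂ = (-0.49513,+0.07713,+0.86539); SVD([r₁ r₂ r₃]) → R = UVᵀ:
  R  [+0.85011 +0.17930 -0.49513]
  R  [-0.16255 +0.98368 +0.07713]
  R  [+0.50088 +0.01492 +0.86539]
t = (+0.08396, -0.23722, +0.96001) m
tr R = 2.699182; θ = arccos((tr R − 1)/2) = 0.555587 rad = 31.833°
axis k = ((R−Rᵀ)₃₂, (R−Rᵀ)₁₃, (R−Rᵀ)₂₁) / (2 sinθ) = (-0.058970, -0.944195, -0.324065)
rvec = θ·k = (-0.032763, -0.524583, -0.180047)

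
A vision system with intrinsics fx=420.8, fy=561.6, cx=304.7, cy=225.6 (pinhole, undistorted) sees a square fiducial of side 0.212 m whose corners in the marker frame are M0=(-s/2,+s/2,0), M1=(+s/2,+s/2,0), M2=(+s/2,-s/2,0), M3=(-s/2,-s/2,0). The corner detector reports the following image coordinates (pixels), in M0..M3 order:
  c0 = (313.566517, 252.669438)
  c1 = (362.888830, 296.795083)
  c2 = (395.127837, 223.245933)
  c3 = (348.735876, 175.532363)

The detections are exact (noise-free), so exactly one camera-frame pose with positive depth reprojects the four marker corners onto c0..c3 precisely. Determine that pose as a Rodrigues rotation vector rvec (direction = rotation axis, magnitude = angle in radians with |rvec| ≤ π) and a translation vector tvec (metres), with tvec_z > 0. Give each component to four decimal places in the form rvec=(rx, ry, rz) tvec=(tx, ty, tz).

Intrinsics K: fx=420.8, fy=561.6, cx=304.7, cy=225.6
Marker side s = 0.212 m; corners in marker frame (Z=0):
  M0 = (-0.1060, +0.1060, 0)
  M1 = (+0.1060, +0.1060, 0)
  M2 = (+0.1060, -0.1060, 0)
  M3 = (-0.1060, -0.1060, 0)
Detected image corners:
  c0 = (313.566517, 252.669438) px
  c1 = (362.888830, 296.795083) px
  c2 = (395.127837, 223.245933) px
  c3 = (348.735876, 175.532363) px
Planar DLT: solve 8×8 A·h = b for H (H[2,2]=1):
  H  [+325.21466 -191.23013 +355.95407]
  H  [+283.13973 +333.47376 +237.37799]
  H  [+0.28033 -0.09140 +1.00000]
B = K⁻¹H; ‖b₁‖=0.746084, ‖b₂‖=0.746084; λ = 2/(‖b₁‖+‖b₂‖) = 1.340331, sign → tz>0 ⇒ λ=+1.340331
r₁ = λ·B[:,0] = (+0.76380,+0.52481,+0.37574); r₂ = λ·B[:,1] = (-0.52040,+0.84509,-0.12250)
r₃ = r₁×r₂ = (-0.38182,-0.10197,+0.91859); SVD([r₁ r₂ r₃]) → R = UVᵀ:
  R  [+0.76380 -0.52040 -0.38182]
  R  [+0.52481 +0.84509 -0.10197]
  R  [+0.37574 -0.12250 +0.91859]
t = (+0.16325, +0.02811, +1.34033) m
tr R = 2.527484; θ = arccos((tr R − 1)/2) = 0.701706 rad = 40.205°
axis k = ((R−Rᵀ)₃₂, (R−Rᵀ)₁₃, (R−Rᵀ)₂₁) / (2 sinθ) = (-0.015907, -0.586783, +0.809588)
rvec = θ·k = (-0.011162, -0.411749, +0.568093)

rvec=(-0.0112, -0.4117, 0.5681) tvec=(0.1633, 0.0281, 1.3403)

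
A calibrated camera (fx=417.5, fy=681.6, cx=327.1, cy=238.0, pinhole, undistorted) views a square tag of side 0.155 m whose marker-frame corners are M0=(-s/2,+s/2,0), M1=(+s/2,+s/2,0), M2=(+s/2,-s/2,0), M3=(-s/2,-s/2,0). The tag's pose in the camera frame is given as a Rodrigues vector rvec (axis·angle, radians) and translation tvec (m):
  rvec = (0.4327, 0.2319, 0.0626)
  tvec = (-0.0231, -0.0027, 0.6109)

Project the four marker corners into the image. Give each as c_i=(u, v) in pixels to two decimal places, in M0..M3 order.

Intrinsics K: fx=417.5, fy=681.6, cx=327.1, cy=238.0
Marker side s = 0.155 m; corners in marker frame (Z=0):
  M0 = (-0.0775, +0.0775, 0)
  M1 = (+0.0775, +0.0775, 0)
  M2 = (+0.0775, -0.0775, 0)
  M3 = (-0.0775, -0.0775, 0)
rvec = (0.4327, 0.2319, 0.0626), |rvec| = θ = 0.49490 rad = 28.356°
Rodrigues: sinθ=0.47494, 1−cosθ=0.11998; R = I + sinθ·[k]× + (1−cosθ)·[k]×²:
    [+0.97174 -0.01092 +0.23582]
    [+0.10923 +0.90636 -0.40814]
    [-0.20928 +0.42236 +0.88194]
t = (-0.0231, -0.0027, 0.6109) m
M0: Pc = R·M0+t = (-0.09926, +0.05908, +0.65985); u = 417.5·(-0.09926)/0.65985 + 327.1 = 264.2991, v = 681.6·(+0.05908)/0.65985 + 238.0 = 299.0246
M1: Pc = R·M1+t = (+0.05136, +0.07601, +0.62741); u = 417.5·(+0.05136)/0.62741 + 327.1 = 361.2786, v = 681.6·(+0.07601)/0.62741 + 238.0 = 320.5728
M2: Pc = R·M2+t = (+0.05306, -0.06448, +0.56195); u = 417.5·(+0.05306)/0.56195 + 327.1 = 366.5179, v = 681.6·(-0.06448)/0.56195 + 238.0 = 159.7937
M3: Pc = R·M3+t = (-0.09756, -0.08141, +0.59439); u = 417.5·(-0.09756)/0.59439 + 327.1 = 258.5710, v = 681.6·(-0.08141)/0.59439 + 238.0 = 144.6466

c0=(264.30, 299.02) c1=(361.28, 320.57) c2=(366.52, 159.79) c3=(258.57, 144.65)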